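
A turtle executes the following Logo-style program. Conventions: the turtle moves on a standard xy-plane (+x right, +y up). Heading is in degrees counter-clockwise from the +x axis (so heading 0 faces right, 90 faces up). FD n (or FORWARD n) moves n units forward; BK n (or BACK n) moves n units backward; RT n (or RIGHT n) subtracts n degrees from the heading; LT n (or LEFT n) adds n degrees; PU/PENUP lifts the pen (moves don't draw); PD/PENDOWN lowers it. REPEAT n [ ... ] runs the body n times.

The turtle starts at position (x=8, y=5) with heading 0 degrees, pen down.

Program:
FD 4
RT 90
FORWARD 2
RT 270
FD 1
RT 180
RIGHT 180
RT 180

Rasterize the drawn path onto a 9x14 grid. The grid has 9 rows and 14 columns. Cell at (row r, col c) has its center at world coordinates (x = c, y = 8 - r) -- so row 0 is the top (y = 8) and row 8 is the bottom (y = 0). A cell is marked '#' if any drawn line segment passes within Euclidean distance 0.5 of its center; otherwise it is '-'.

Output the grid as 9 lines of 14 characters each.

Answer: --------------
--------------
--------------
--------#####-
------------#-
------------##
--------------
--------------
--------------

Derivation:
Segment 0: (8,5) -> (12,5)
Segment 1: (12,5) -> (12,3)
Segment 2: (12,3) -> (13,3)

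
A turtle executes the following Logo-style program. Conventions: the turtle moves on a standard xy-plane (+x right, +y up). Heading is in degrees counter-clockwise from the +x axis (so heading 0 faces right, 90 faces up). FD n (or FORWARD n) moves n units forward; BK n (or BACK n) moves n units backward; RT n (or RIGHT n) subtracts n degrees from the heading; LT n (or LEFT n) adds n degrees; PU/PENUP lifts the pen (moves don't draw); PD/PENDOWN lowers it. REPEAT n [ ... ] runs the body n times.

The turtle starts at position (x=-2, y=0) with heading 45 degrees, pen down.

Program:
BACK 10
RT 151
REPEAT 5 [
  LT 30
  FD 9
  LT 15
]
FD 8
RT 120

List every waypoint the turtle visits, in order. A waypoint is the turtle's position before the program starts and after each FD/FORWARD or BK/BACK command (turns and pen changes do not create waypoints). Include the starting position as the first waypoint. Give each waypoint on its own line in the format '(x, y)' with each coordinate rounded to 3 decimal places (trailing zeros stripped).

Executing turtle program step by step:
Start: pos=(-2,0), heading=45, pen down
BK 10: (-2,0) -> (-9.071,-7.071) [heading=45, draw]
RT 151: heading 45 -> 254
REPEAT 5 [
  -- iteration 1/5 --
  LT 30: heading 254 -> 284
  FD 9: (-9.071,-7.071) -> (-6.894,-15.804) [heading=284, draw]
  LT 15: heading 284 -> 299
  -- iteration 2/5 --
  LT 30: heading 299 -> 329
  FD 9: (-6.894,-15.804) -> (0.821,-20.439) [heading=329, draw]
  LT 15: heading 329 -> 344
  -- iteration 3/5 --
  LT 30: heading 344 -> 14
  FD 9: (0.821,-20.439) -> (9.553,-18.262) [heading=14, draw]
  LT 15: heading 14 -> 29
  -- iteration 4/5 --
  LT 30: heading 29 -> 59
  FD 9: (9.553,-18.262) -> (14.189,-10.547) [heading=59, draw]
  LT 15: heading 59 -> 74
  -- iteration 5/5 --
  LT 30: heading 74 -> 104
  FD 9: (14.189,-10.547) -> (12.011,-1.815) [heading=104, draw]
  LT 15: heading 104 -> 119
]
FD 8: (12.011,-1.815) -> (8.133,5.182) [heading=119, draw]
RT 120: heading 119 -> 359
Final: pos=(8.133,5.182), heading=359, 7 segment(s) drawn
Waypoints (8 total):
(-2, 0)
(-9.071, -7.071)
(-6.894, -15.804)
(0.821, -20.439)
(9.553, -18.262)
(14.189, -10.547)
(12.011, -1.815)
(8.133, 5.182)

Answer: (-2, 0)
(-9.071, -7.071)
(-6.894, -15.804)
(0.821, -20.439)
(9.553, -18.262)
(14.189, -10.547)
(12.011, -1.815)
(8.133, 5.182)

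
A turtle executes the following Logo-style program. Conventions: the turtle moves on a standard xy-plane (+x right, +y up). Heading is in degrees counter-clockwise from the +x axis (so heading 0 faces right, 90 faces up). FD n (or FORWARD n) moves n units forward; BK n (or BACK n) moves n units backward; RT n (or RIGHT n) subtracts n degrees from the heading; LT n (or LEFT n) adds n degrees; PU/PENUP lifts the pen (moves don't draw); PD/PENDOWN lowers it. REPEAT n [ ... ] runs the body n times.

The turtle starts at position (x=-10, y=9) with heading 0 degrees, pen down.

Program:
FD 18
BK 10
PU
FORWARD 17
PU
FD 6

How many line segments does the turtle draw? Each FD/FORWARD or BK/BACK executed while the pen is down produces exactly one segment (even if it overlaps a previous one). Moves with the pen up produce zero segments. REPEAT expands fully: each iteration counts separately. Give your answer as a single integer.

Answer: 2

Derivation:
Executing turtle program step by step:
Start: pos=(-10,9), heading=0, pen down
FD 18: (-10,9) -> (8,9) [heading=0, draw]
BK 10: (8,9) -> (-2,9) [heading=0, draw]
PU: pen up
FD 17: (-2,9) -> (15,9) [heading=0, move]
PU: pen up
FD 6: (15,9) -> (21,9) [heading=0, move]
Final: pos=(21,9), heading=0, 2 segment(s) drawn
Segments drawn: 2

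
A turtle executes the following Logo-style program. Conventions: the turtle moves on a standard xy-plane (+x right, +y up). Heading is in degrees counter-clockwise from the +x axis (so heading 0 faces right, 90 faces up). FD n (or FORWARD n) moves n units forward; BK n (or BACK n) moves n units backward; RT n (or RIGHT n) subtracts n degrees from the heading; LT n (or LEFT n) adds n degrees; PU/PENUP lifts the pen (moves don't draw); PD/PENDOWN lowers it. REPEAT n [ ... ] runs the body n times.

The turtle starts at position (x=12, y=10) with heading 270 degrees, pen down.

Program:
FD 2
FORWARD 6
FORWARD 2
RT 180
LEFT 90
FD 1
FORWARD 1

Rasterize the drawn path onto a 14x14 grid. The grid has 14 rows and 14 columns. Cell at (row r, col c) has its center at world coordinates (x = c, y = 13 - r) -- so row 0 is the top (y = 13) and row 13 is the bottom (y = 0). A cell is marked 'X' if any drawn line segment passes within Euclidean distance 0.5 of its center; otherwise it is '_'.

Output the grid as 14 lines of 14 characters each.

Answer: ______________
______________
______________
____________X_
____________X_
____________X_
____________X_
____________X_
____________X_
____________X_
____________X_
____________X_
____________X_
__________XXX_

Derivation:
Segment 0: (12,10) -> (12,8)
Segment 1: (12,8) -> (12,2)
Segment 2: (12,2) -> (12,0)
Segment 3: (12,0) -> (11,0)
Segment 4: (11,0) -> (10,0)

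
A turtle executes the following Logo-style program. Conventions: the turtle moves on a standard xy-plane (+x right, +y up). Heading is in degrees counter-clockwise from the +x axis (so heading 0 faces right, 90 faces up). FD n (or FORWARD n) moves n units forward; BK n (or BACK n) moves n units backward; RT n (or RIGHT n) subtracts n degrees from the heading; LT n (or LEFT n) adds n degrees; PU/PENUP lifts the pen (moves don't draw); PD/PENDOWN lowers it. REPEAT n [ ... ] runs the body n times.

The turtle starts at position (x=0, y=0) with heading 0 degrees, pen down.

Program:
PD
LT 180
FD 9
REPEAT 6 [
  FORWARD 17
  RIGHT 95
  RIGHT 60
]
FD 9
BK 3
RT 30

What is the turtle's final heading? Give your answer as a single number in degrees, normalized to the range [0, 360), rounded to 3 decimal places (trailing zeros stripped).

Executing turtle program step by step:
Start: pos=(0,0), heading=0, pen down
PD: pen down
LT 180: heading 0 -> 180
FD 9: (0,0) -> (-9,0) [heading=180, draw]
REPEAT 6 [
  -- iteration 1/6 --
  FD 17: (-9,0) -> (-26,0) [heading=180, draw]
  RT 95: heading 180 -> 85
  RT 60: heading 85 -> 25
  -- iteration 2/6 --
  FD 17: (-26,0) -> (-10.593,7.185) [heading=25, draw]
  RT 95: heading 25 -> 290
  RT 60: heading 290 -> 230
  -- iteration 3/6 --
  FD 17: (-10.593,7.185) -> (-21.52,-5.838) [heading=230, draw]
  RT 95: heading 230 -> 135
  RT 60: heading 135 -> 75
  -- iteration 4/6 --
  FD 17: (-21.52,-5.838) -> (-17.12,10.582) [heading=75, draw]
  RT 95: heading 75 -> 340
  RT 60: heading 340 -> 280
  -- iteration 5/6 --
  FD 17: (-17.12,10.582) -> (-14.168,-6.159) [heading=280, draw]
  RT 95: heading 280 -> 185
  RT 60: heading 185 -> 125
  -- iteration 6/6 --
  FD 17: (-14.168,-6.159) -> (-23.919,7.766) [heading=125, draw]
  RT 95: heading 125 -> 30
  RT 60: heading 30 -> 330
]
FD 9: (-23.919,7.766) -> (-16.125,3.266) [heading=330, draw]
BK 3: (-16.125,3.266) -> (-18.723,4.766) [heading=330, draw]
RT 30: heading 330 -> 300
Final: pos=(-18.723,4.766), heading=300, 9 segment(s) drawn

Answer: 300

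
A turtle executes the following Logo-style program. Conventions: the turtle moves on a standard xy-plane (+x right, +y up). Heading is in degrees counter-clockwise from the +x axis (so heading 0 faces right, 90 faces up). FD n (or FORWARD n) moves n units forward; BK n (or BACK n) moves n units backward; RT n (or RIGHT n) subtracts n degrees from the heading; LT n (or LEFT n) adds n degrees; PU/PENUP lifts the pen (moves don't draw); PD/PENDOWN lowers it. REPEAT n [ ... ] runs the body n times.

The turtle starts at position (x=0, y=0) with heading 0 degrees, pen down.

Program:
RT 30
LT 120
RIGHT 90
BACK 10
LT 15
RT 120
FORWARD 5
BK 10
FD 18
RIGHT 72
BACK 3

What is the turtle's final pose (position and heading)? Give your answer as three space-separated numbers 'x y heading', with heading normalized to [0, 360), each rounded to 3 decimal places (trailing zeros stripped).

Answer: -10.369 -12.4 183

Derivation:
Executing turtle program step by step:
Start: pos=(0,0), heading=0, pen down
RT 30: heading 0 -> 330
LT 120: heading 330 -> 90
RT 90: heading 90 -> 0
BK 10: (0,0) -> (-10,0) [heading=0, draw]
LT 15: heading 0 -> 15
RT 120: heading 15 -> 255
FD 5: (-10,0) -> (-11.294,-4.83) [heading=255, draw]
BK 10: (-11.294,-4.83) -> (-8.706,4.83) [heading=255, draw]
FD 18: (-8.706,4.83) -> (-13.365,-12.557) [heading=255, draw]
RT 72: heading 255 -> 183
BK 3: (-13.365,-12.557) -> (-10.369,-12.4) [heading=183, draw]
Final: pos=(-10.369,-12.4), heading=183, 5 segment(s) drawn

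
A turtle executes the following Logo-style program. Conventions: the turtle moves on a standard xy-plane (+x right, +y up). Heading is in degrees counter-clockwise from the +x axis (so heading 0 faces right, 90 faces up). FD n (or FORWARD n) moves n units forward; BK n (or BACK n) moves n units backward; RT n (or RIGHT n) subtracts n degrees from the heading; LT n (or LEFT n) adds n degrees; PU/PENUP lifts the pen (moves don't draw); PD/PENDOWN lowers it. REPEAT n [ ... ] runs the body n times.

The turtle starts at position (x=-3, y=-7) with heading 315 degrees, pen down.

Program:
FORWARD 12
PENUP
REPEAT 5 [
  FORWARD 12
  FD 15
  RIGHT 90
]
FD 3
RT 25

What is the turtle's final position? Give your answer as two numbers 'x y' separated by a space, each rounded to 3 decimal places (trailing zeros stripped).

Executing turtle program step by step:
Start: pos=(-3,-7), heading=315, pen down
FD 12: (-3,-7) -> (5.485,-15.485) [heading=315, draw]
PU: pen up
REPEAT 5 [
  -- iteration 1/5 --
  FD 12: (5.485,-15.485) -> (13.971,-23.971) [heading=315, move]
  FD 15: (13.971,-23.971) -> (24.577,-34.577) [heading=315, move]
  RT 90: heading 315 -> 225
  -- iteration 2/5 --
  FD 12: (24.577,-34.577) -> (16.092,-43.062) [heading=225, move]
  FD 15: (16.092,-43.062) -> (5.485,-53.669) [heading=225, move]
  RT 90: heading 225 -> 135
  -- iteration 3/5 --
  FD 12: (5.485,-53.669) -> (-3,-45.184) [heading=135, move]
  FD 15: (-3,-45.184) -> (-13.607,-34.577) [heading=135, move]
  RT 90: heading 135 -> 45
  -- iteration 4/5 --
  FD 12: (-13.607,-34.577) -> (-5.121,-26.092) [heading=45, move]
  FD 15: (-5.121,-26.092) -> (5.485,-15.485) [heading=45, move]
  RT 90: heading 45 -> 315
  -- iteration 5/5 --
  FD 12: (5.485,-15.485) -> (13.971,-23.971) [heading=315, move]
  FD 15: (13.971,-23.971) -> (24.577,-34.577) [heading=315, move]
  RT 90: heading 315 -> 225
]
FD 3: (24.577,-34.577) -> (22.456,-36.698) [heading=225, move]
RT 25: heading 225 -> 200
Final: pos=(22.456,-36.698), heading=200, 1 segment(s) drawn

Answer: 22.456 -36.698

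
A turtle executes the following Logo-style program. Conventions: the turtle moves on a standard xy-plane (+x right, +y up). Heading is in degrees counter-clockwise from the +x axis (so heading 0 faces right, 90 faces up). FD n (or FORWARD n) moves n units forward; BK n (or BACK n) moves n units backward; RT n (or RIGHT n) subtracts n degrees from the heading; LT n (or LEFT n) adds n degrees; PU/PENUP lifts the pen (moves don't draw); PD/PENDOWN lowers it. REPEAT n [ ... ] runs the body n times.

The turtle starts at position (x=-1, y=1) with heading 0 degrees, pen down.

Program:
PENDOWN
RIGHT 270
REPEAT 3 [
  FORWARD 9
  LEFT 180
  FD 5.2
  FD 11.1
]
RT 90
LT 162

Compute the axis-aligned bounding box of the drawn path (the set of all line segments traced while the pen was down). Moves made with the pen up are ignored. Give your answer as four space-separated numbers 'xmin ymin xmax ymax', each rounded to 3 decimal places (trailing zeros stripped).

Executing turtle program step by step:
Start: pos=(-1,1), heading=0, pen down
PD: pen down
RT 270: heading 0 -> 90
REPEAT 3 [
  -- iteration 1/3 --
  FD 9: (-1,1) -> (-1,10) [heading=90, draw]
  LT 180: heading 90 -> 270
  FD 5.2: (-1,10) -> (-1,4.8) [heading=270, draw]
  FD 11.1: (-1,4.8) -> (-1,-6.3) [heading=270, draw]
  -- iteration 2/3 --
  FD 9: (-1,-6.3) -> (-1,-15.3) [heading=270, draw]
  LT 180: heading 270 -> 90
  FD 5.2: (-1,-15.3) -> (-1,-10.1) [heading=90, draw]
  FD 11.1: (-1,-10.1) -> (-1,1) [heading=90, draw]
  -- iteration 3/3 --
  FD 9: (-1,1) -> (-1,10) [heading=90, draw]
  LT 180: heading 90 -> 270
  FD 5.2: (-1,10) -> (-1,4.8) [heading=270, draw]
  FD 11.1: (-1,4.8) -> (-1,-6.3) [heading=270, draw]
]
RT 90: heading 270 -> 180
LT 162: heading 180 -> 342
Final: pos=(-1,-6.3), heading=342, 9 segment(s) drawn

Segment endpoints: x in {-1, -1, -1, -1, -1, -1, -1, -1, -1, -1}, y in {-15.3, -10.1, -6.3, -6.3, 1, 1, 4.8, 4.8, 10, 10}
xmin=-1, ymin=-15.3, xmax=-1, ymax=10

Answer: -1 -15.3 -1 10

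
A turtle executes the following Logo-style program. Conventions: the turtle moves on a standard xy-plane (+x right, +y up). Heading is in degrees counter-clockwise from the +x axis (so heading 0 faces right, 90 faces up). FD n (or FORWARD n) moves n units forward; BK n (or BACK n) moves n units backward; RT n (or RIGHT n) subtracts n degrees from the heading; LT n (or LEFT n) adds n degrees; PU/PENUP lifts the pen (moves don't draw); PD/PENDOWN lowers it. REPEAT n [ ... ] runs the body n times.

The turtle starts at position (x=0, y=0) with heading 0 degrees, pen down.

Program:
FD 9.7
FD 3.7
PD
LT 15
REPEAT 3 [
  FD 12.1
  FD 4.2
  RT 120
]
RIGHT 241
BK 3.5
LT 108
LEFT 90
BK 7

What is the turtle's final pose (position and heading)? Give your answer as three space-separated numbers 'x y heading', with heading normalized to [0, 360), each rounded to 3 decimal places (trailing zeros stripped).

Answer: 9.651 0.769 332

Derivation:
Executing turtle program step by step:
Start: pos=(0,0), heading=0, pen down
FD 9.7: (0,0) -> (9.7,0) [heading=0, draw]
FD 3.7: (9.7,0) -> (13.4,0) [heading=0, draw]
PD: pen down
LT 15: heading 0 -> 15
REPEAT 3 [
  -- iteration 1/3 --
  FD 12.1: (13.4,0) -> (25.088,3.132) [heading=15, draw]
  FD 4.2: (25.088,3.132) -> (29.145,4.219) [heading=15, draw]
  RT 120: heading 15 -> 255
  -- iteration 2/3 --
  FD 12.1: (29.145,4.219) -> (26.013,-7.469) [heading=255, draw]
  FD 4.2: (26.013,-7.469) -> (24.926,-11.526) [heading=255, draw]
  RT 120: heading 255 -> 135
  -- iteration 3/3 --
  FD 12.1: (24.926,-11.526) -> (16.37,-2.97) [heading=135, draw]
  FD 4.2: (16.37,-2.97) -> (13.4,0) [heading=135, draw]
  RT 120: heading 135 -> 15
]
RT 241: heading 15 -> 134
BK 3.5: (13.4,0) -> (15.831,-2.518) [heading=134, draw]
LT 108: heading 134 -> 242
LT 90: heading 242 -> 332
BK 7: (15.831,-2.518) -> (9.651,0.769) [heading=332, draw]
Final: pos=(9.651,0.769), heading=332, 10 segment(s) drawn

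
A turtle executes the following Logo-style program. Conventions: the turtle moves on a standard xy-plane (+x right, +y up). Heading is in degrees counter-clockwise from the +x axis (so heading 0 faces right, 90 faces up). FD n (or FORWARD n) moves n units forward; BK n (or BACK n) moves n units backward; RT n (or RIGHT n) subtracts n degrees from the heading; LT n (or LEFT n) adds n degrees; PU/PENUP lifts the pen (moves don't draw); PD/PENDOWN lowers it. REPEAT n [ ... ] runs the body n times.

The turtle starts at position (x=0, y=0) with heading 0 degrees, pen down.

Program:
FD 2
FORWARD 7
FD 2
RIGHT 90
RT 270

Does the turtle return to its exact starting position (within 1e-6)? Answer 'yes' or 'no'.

Answer: no

Derivation:
Executing turtle program step by step:
Start: pos=(0,0), heading=0, pen down
FD 2: (0,0) -> (2,0) [heading=0, draw]
FD 7: (2,0) -> (9,0) [heading=0, draw]
FD 2: (9,0) -> (11,0) [heading=0, draw]
RT 90: heading 0 -> 270
RT 270: heading 270 -> 0
Final: pos=(11,0), heading=0, 3 segment(s) drawn

Start position: (0, 0)
Final position: (11, 0)
Distance = 11; >= 1e-6 -> NOT closed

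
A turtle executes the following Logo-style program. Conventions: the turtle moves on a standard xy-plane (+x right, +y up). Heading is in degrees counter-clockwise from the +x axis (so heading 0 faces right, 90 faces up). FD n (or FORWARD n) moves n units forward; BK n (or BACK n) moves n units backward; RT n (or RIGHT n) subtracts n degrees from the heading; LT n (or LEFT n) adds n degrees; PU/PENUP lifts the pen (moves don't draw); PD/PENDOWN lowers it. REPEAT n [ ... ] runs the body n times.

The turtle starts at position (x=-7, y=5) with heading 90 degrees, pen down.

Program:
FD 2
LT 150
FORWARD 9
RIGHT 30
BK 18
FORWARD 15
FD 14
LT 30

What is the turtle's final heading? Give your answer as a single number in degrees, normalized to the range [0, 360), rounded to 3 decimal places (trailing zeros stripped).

Executing turtle program step by step:
Start: pos=(-7,5), heading=90, pen down
FD 2: (-7,5) -> (-7,7) [heading=90, draw]
LT 150: heading 90 -> 240
FD 9: (-7,7) -> (-11.5,-0.794) [heading=240, draw]
RT 30: heading 240 -> 210
BK 18: (-11.5,-0.794) -> (4.088,8.206) [heading=210, draw]
FD 15: (4.088,8.206) -> (-8.902,0.706) [heading=210, draw]
FD 14: (-8.902,0.706) -> (-21.026,-6.294) [heading=210, draw]
LT 30: heading 210 -> 240
Final: pos=(-21.026,-6.294), heading=240, 5 segment(s) drawn

Answer: 240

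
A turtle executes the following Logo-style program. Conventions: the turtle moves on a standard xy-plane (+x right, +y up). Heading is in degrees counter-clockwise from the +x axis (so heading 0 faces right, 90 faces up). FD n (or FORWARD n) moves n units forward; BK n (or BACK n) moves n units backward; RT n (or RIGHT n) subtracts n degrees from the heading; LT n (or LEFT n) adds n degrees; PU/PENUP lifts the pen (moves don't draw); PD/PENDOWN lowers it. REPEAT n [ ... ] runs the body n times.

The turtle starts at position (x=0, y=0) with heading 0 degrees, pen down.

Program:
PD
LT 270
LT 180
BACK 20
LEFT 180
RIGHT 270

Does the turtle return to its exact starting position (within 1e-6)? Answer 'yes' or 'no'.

Answer: no

Derivation:
Executing turtle program step by step:
Start: pos=(0,0), heading=0, pen down
PD: pen down
LT 270: heading 0 -> 270
LT 180: heading 270 -> 90
BK 20: (0,0) -> (0,-20) [heading=90, draw]
LT 180: heading 90 -> 270
RT 270: heading 270 -> 0
Final: pos=(0,-20), heading=0, 1 segment(s) drawn

Start position: (0, 0)
Final position: (0, -20)
Distance = 20; >= 1e-6 -> NOT closed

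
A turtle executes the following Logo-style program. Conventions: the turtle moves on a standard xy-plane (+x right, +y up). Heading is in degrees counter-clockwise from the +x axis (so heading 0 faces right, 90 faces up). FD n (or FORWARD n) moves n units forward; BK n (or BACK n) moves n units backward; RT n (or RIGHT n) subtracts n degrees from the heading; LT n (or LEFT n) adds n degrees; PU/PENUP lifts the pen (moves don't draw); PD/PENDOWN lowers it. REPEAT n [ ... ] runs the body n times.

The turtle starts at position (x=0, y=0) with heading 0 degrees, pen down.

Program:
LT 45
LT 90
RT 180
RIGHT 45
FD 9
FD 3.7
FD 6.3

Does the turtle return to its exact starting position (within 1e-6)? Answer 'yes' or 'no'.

Answer: no

Derivation:
Executing turtle program step by step:
Start: pos=(0,0), heading=0, pen down
LT 45: heading 0 -> 45
LT 90: heading 45 -> 135
RT 180: heading 135 -> 315
RT 45: heading 315 -> 270
FD 9: (0,0) -> (0,-9) [heading=270, draw]
FD 3.7: (0,-9) -> (0,-12.7) [heading=270, draw]
FD 6.3: (0,-12.7) -> (0,-19) [heading=270, draw]
Final: pos=(0,-19), heading=270, 3 segment(s) drawn

Start position: (0, 0)
Final position: (0, -19)
Distance = 19; >= 1e-6 -> NOT closed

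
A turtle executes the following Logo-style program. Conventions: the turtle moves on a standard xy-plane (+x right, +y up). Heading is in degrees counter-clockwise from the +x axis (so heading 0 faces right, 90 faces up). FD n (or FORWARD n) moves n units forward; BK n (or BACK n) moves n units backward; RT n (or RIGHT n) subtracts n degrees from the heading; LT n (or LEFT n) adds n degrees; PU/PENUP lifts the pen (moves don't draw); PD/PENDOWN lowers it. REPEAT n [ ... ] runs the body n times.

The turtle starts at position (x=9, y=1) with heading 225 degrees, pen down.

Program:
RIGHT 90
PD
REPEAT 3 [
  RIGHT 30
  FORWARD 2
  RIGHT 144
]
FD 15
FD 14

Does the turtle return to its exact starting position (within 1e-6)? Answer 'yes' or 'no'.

Executing turtle program step by step:
Start: pos=(9,1), heading=225, pen down
RT 90: heading 225 -> 135
PD: pen down
REPEAT 3 [
  -- iteration 1/3 --
  RT 30: heading 135 -> 105
  FD 2: (9,1) -> (8.482,2.932) [heading=105, draw]
  RT 144: heading 105 -> 321
  -- iteration 2/3 --
  RT 30: heading 321 -> 291
  FD 2: (8.482,2.932) -> (9.199,1.065) [heading=291, draw]
  RT 144: heading 291 -> 147
  -- iteration 3/3 --
  RT 30: heading 147 -> 117
  FD 2: (9.199,1.065) -> (8.291,2.847) [heading=117, draw]
  RT 144: heading 117 -> 333
]
FD 15: (8.291,2.847) -> (21.656,-3.963) [heading=333, draw]
FD 14: (21.656,-3.963) -> (34.13,-10.319) [heading=333, draw]
Final: pos=(34.13,-10.319), heading=333, 5 segment(s) drawn

Start position: (9, 1)
Final position: (34.13, -10.319)
Distance = 27.562; >= 1e-6 -> NOT closed

Answer: no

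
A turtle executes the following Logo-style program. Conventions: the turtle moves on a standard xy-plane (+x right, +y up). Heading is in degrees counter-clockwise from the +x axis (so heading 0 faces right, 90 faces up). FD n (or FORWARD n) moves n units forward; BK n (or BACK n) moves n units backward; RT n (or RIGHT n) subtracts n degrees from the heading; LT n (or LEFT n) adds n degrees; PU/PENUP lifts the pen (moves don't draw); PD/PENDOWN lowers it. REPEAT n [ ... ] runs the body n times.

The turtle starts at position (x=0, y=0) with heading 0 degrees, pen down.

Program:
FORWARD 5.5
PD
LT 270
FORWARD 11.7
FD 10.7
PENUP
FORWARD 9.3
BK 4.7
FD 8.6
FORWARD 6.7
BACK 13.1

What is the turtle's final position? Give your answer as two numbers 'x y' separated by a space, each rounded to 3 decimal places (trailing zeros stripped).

Executing turtle program step by step:
Start: pos=(0,0), heading=0, pen down
FD 5.5: (0,0) -> (5.5,0) [heading=0, draw]
PD: pen down
LT 270: heading 0 -> 270
FD 11.7: (5.5,0) -> (5.5,-11.7) [heading=270, draw]
FD 10.7: (5.5,-11.7) -> (5.5,-22.4) [heading=270, draw]
PU: pen up
FD 9.3: (5.5,-22.4) -> (5.5,-31.7) [heading=270, move]
BK 4.7: (5.5,-31.7) -> (5.5,-27) [heading=270, move]
FD 8.6: (5.5,-27) -> (5.5,-35.6) [heading=270, move]
FD 6.7: (5.5,-35.6) -> (5.5,-42.3) [heading=270, move]
BK 13.1: (5.5,-42.3) -> (5.5,-29.2) [heading=270, move]
Final: pos=(5.5,-29.2), heading=270, 3 segment(s) drawn

Answer: 5.5 -29.2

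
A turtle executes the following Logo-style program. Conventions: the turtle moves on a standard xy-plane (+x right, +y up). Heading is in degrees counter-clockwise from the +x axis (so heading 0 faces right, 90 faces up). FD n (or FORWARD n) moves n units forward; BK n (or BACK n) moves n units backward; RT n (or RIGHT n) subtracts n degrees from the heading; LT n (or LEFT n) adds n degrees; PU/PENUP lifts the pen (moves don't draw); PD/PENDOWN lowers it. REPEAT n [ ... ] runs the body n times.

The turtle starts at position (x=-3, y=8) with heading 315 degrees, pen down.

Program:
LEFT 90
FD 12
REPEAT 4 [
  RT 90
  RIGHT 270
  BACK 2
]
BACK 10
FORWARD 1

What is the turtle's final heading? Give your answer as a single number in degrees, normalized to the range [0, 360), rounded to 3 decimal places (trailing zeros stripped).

Executing turtle program step by step:
Start: pos=(-3,8), heading=315, pen down
LT 90: heading 315 -> 45
FD 12: (-3,8) -> (5.485,16.485) [heading=45, draw]
REPEAT 4 [
  -- iteration 1/4 --
  RT 90: heading 45 -> 315
  RT 270: heading 315 -> 45
  BK 2: (5.485,16.485) -> (4.071,15.071) [heading=45, draw]
  -- iteration 2/4 --
  RT 90: heading 45 -> 315
  RT 270: heading 315 -> 45
  BK 2: (4.071,15.071) -> (2.657,13.657) [heading=45, draw]
  -- iteration 3/4 --
  RT 90: heading 45 -> 315
  RT 270: heading 315 -> 45
  BK 2: (2.657,13.657) -> (1.243,12.243) [heading=45, draw]
  -- iteration 4/4 --
  RT 90: heading 45 -> 315
  RT 270: heading 315 -> 45
  BK 2: (1.243,12.243) -> (-0.172,10.828) [heading=45, draw]
]
BK 10: (-0.172,10.828) -> (-7.243,3.757) [heading=45, draw]
FD 1: (-7.243,3.757) -> (-6.536,4.464) [heading=45, draw]
Final: pos=(-6.536,4.464), heading=45, 7 segment(s) drawn

Answer: 45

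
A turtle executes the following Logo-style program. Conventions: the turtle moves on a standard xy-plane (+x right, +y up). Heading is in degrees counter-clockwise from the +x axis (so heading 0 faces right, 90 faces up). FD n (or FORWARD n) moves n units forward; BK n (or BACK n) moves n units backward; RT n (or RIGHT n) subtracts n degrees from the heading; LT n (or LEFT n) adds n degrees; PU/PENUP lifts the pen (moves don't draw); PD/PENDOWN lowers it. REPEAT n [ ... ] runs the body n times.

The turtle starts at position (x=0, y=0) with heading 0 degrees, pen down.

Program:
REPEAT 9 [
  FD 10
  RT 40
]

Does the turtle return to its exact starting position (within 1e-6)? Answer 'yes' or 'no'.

Answer: yes

Derivation:
Executing turtle program step by step:
Start: pos=(0,0), heading=0, pen down
REPEAT 9 [
  -- iteration 1/9 --
  FD 10: (0,0) -> (10,0) [heading=0, draw]
  RT 40: heading 0 -> 320
  -- iteration 2/9 --
  FD 10: (10,0) -> (17.66,-6.428) [heading=320, draw]
  RT 40: heading 320 -> 280
  -- iteration 3/9 --
  FD 10: (17.66,-6.428) -> (19.397,-16.276) [heading=280, draw]
  RT 40: heading 280 -> 240
  -- iteration 4/9 --
  FD 10: (19.397,-16.276) -> (14.397,-24.936) [heading=240, draw]
  RT 40: heading 240 -> 200
  -- iteration 5/9 --
  FD 10: (14.397,-24.936) -> (5,-28.356) [heading=200, draw]
  RT 40: heading 200 -> 160
  -- iteration 6/9 --
  FD 10: (5,-28.356) -> (-4.397,-24.936) [heading=160, draw]
  RT 40: heading 160 -> 120
  -- iteration 7/9 --
  FD 10: (-4.397,-24.936) -> (-9.397,-16.276) [heading=120, draw]
  RT 40: heading 120 -> 80
  -- iteration 8/9 --
  FD 10: (-9.397,-16.276) -> (-7.66,-6.428) [heading=80, draw]
  RT 40: heading 80 -> 40
  -- iteration 9/9 --
  FD 10: (-7.66,-6.428) -> (0,0) [heading=40, draw]
  RT 40: heading 40 -> 0
]
Final: pos=(0,0), heading=0, 9 segment(s) drawn

Start position: (0, 0)
Final position: (0, 0)
Distance = 0; < 1e-6 -> CLOSED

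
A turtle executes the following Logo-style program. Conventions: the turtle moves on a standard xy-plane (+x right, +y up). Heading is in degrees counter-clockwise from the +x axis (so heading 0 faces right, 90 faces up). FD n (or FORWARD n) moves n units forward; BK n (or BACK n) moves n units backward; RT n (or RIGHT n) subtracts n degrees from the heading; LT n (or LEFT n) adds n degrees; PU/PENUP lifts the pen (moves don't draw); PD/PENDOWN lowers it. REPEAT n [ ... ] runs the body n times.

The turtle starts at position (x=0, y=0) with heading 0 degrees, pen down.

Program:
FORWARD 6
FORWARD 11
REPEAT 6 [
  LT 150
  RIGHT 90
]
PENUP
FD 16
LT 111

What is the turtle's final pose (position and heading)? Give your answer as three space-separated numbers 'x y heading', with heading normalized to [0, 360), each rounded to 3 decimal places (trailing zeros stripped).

Executing turtle program step by step:
Start: pos=(0,0), heading=0, pen down
FD 6: (0,0) -> (6,0) [heading=0, draw]
FD 11: (6,0) -> (17,0) [heading=0, draw]
REPEAT 6 [
  -- iteration 1/6 --
  LT 150: heading 0 -> 150
  RT 90: heading 150 -> 60
  -- iteration 2/6 --
  LT 150: heading 60 -> 210
  RT 90: heading 210 -> 120
  -- iteration 3/6 --
  LT 150: heading 120 -> 270
  RT 90: heading 270 -> 180
  -- iteration 4/6 --
  LT 150: heading 180 -> 330
  RT 90: heading 330 -> 240
  -- iteration 5/6 --
  LT 150: heading 240 -> 30
  RT 90: heading 30 -> 300
  -- iteration 6/6 --
  LT 150: heading 300 -> 90
  RT 90: heading 90 -> 0
]
PU: pen up
FD 16: (17,0) -> (33,0) [heading=0, move]
LT 111: heading 0 -> 111
Final: pos=(33,0), heading=111, 2 segment(s) drawn

Answer: 33 0 111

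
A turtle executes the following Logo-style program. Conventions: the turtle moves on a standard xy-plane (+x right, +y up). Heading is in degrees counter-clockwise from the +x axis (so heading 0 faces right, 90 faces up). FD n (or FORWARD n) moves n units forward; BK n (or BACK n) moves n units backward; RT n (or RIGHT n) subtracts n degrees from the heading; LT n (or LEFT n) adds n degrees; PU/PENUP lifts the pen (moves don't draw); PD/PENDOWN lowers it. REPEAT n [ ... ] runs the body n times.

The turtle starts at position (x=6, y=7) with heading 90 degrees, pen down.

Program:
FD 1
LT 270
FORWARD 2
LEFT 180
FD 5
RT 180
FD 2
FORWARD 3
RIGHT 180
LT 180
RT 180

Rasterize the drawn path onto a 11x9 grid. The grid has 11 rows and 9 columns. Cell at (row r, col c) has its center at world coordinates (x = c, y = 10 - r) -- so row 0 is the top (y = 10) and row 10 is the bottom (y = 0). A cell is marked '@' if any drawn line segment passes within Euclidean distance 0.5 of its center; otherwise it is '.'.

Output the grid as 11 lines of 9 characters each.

Answer: .........
.........
...@@@@@@
......@..
.........
.........
.........
.........
.........
.........
.........

Derivation:
Segment 0: (6,7) -> (6,8)
Segment 1: (6,8) -> (8,8)
Segment 2: (8,8) -> (3,8)
Segment 3: (3,8) -> (5,8)
Segment 4: (5,8) -> (8,8)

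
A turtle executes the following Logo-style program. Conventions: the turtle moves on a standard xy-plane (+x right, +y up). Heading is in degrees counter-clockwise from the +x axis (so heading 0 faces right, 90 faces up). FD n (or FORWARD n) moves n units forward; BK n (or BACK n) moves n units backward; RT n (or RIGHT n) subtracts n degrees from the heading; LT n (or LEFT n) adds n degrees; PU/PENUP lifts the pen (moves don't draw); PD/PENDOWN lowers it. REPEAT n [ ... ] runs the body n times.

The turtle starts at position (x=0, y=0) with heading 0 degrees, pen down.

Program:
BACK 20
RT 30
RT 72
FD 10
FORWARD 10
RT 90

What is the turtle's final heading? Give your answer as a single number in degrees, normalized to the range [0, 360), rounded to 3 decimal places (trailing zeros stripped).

Answer: 168

Derivation:
Executing turtle program step by step:
Start: pos=(0,0), heading=0, pen down
BK 20: (0,0) -> (-20,0) [heading=0, draw]
RT 30: heading 0 -> 330
RT 72: heading 330 -> 258
FD 10: (-20,0) -> (-22.079,-9.781) [heading=258, draw]
FD 10: (-22.079,-9.781) -> (-24.158,-19.563) [heading=258, draw]
RT 90: heading 258 -> 168
Final: pos=(-24.158,-19.563), heading=168, 3 segment(s) drawn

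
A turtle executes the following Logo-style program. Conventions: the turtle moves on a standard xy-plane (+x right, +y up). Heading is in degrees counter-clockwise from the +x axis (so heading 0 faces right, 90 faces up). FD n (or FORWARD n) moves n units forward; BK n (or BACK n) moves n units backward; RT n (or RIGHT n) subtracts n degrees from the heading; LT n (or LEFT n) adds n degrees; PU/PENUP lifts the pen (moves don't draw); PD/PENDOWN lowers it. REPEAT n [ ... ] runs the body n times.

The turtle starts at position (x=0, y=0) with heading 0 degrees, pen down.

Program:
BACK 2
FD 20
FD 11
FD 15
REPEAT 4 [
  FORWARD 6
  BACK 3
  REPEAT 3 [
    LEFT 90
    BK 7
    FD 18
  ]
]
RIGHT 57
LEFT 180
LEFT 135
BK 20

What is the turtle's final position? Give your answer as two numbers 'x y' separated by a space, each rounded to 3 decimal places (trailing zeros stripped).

Executing turtle program step by step:
Start: pos=(0,0), heading=0, pen down
BK 2: (0,0) -> (-2,0) [heading=0, draw]
FD 20: (-2,0) -> (18,0) [heading=0, draw]
FD 11: (18,0) -> (29,0) [heading=0, draw]
FD 15: (29,0) -> (44,0) [heading=0, draw]
REPEAT 4 [
  -- iteration 1/4 --
  FD 6: (44,0) -> (50,0) [heading=0, draw]
  BK 3: (50,0) -> (47,0) [heading=0, draw]
  REPEAT 3 [
    -- iteration 1/3 --
    LT 90: heading 0 -> 90
    BK 7: (47,0) -> (47,-7) [heading=90, draw]
    FD 18: (47,-7) -> (47,11) [heading=90, draw]
    -- iteration 2/3 --
    LT 90: heading 90 -> 180
    BK 7: (47,11) -> (54,11) [heading=180, draw]
    FD 18: (54,11) -> (36,11) [heading=180, draw]
    -- iteration 3/3 --
    LT 90: heading 180 -> 270
    BK 7: (36,11) -> (36,18) [heading=270, draw]
    FD 18: (36,18) -> (36,0) [heading=270, draw]
  ]
  -- iteration 2/4 --
  FD 6: (36,0) -> (36,-6) [heading=270, draw]
  BK 3: (36,-6) -> (36,-3) [heading=270, draw]
  REPEAT 3 [
    -- iteration 1/3 --
    LT 90: heading 270 -> 0
    BK 7: (36,-3) -> (29,-3) [heading=0, draw]
    FD 18: (29,-3) -> (47,-3) [heading=0, draw]
    -- iteration 2/3 --
    LT 90: heading 0 -> 90
    BK 7: (47,-3) -> (47,-10) [heading=90, draw]
    FD 18: (47,-10) -> (47,8) [heading=90, draw]
    -- iteration 3/3 --
    LT 90: heading 90 -> 180
    BK 7: (47,8) -> (54,8) [heading=180, draw]
    FD 18: (54,8) -> (36,8) [heading=180, draw]
  ]
  -- iteration 3/4 --
  FD 6: (36,8) -> (30,8) [heading=180, draw]
  BK 3: (30,8) -> (33,8) [heading=180, draw]
  REPEAT 3 [
    -- iteration 1/3 --
    LT 90: heading 180 -> 270
    BK 7: (33,8) -> (33,15) [heading=270, draw]
    FD 18: (33,15) -> (33,-3) [heading=270, draw]
    -- iteration 2/3 --
    LT 90: heading 270 -> 0
    BK 7: (33,-3) -> (26,-3) [heading=0, draw]
    FD 18: (26,-3) -> (44,-3) [heading=0, draw]
    -- iteration 3/3 --
    LT 90: heading 0 -> 90
    BK 7: (44,-3) -> (44,-10) [heading=90, draw]
    FD 18: (44,-10) -> (44,8) [heading=90, draw]
  ]
  -- iteration 4/4 --
  FD 6: (44,8) -> (44,14) [heading=90, draw]
  BK 3: (44,14) -> (44,11) [heading=90, draw]
  REPEAT 3 [
    -- iteration 1/3 --
    LT 90: heading 90 -> 180
    BK 7: (44,11) -> (51,11) [heading=180, draw]
    FD 18: (51,11) -> (33,11) [heading=180, draw]
    -- iteration 2/3 --
    LT 90: heading 180 -> 270
    BK 7: (33,11) -> (33,18) [heading=270, draw]
    FD 18: (33,18) -> (33,0) [heading=270, draw]
    -- iteration 3/3 --
    LT 90: heading 270 -> 0
    BK 7: (33,0) -> (26,0) [heading=0, draw]
    FD 18: (26,0) -> (44,0) [heading=0, draw]
  ]
]
RT 57: heading 0 -> 303
LT 180: heading 303 -> 123
LT 135: heading 123 -> 258
BK 20: (44,0) -> (48.158,19.563) [heading=258, draw]
Final: pos=(48.158,19.563), heading=258, 37 segment(s) drawn

Answer: 48.158 19.563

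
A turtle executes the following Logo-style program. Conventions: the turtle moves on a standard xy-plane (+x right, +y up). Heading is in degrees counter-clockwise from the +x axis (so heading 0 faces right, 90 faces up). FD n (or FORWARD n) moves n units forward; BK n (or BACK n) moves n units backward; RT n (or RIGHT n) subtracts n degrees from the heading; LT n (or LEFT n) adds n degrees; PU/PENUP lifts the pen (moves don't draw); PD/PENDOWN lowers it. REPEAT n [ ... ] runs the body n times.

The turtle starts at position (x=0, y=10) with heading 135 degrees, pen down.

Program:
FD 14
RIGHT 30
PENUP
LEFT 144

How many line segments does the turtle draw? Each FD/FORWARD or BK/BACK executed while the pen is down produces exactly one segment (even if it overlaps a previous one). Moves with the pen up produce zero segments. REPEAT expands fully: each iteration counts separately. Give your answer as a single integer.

Answer: 1

Derivation:
Executing turtle program step by step:
Start: pos=(0,10), heading=135, pen down
FD 14: (0,10) -> (-9.899,19.899) [heading=135, draw]
RT 30: heading 135 -> 105
PU: pen up
LT 144: heading 105 -> 249
Final: pos=(-9.899,19.899), heading=249, 1 segment(s) drawn
Segments drawn: 1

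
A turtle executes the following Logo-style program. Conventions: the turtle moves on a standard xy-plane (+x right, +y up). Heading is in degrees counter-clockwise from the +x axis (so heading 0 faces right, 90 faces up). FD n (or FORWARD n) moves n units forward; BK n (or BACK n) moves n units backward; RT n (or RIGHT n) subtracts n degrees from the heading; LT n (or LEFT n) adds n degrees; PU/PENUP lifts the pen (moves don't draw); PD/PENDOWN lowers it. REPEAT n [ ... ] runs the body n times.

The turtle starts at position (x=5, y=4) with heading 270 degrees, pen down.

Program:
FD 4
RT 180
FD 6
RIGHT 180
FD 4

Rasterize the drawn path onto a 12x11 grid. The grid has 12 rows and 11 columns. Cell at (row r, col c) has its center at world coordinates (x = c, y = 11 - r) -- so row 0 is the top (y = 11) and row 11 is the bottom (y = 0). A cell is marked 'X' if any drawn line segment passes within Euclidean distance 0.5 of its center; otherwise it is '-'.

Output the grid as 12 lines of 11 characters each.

Answer: -----------
-----------
-----------
-----------
-----------
-----X-----
-----X-----
-----X-----
-----X-----
-----X-----
-----X-----
-----X-----

Derivation:
Segment 0: (5,4) -> (5,0)
Segment 1: (5,0) -> (5,6)
Segment 2: (5,6) -> (5,2)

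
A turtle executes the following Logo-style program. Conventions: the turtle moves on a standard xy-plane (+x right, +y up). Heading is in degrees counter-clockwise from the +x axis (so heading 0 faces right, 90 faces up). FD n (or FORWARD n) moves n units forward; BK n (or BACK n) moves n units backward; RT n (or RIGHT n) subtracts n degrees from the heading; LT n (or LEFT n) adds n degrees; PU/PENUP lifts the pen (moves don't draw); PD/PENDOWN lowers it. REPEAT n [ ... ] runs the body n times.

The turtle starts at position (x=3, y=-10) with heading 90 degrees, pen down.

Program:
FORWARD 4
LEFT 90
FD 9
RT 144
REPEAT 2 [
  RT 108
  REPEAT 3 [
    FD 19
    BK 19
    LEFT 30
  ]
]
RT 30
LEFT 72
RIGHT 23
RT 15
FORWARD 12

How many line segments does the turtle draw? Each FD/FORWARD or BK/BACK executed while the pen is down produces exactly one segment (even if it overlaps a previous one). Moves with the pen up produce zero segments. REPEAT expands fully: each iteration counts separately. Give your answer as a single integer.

Executing turtle program step by step:
Start: pos=(3,-10), heading=90, pen down
FD 4: (3,-10) -> (3,-6) [heading=90, draw]
LT 90: heading 90 -> 180
FD 9: (3,-6) -> (-6,-6) [heading=180, draw]
RT 144: heading 180 -> 36
REPEAT 2 [
  -- iteration 1/2 --
  RT 108: heading 36 -> 288
  REPEAT 3 [
    -- iteration 1/3 --
    FD 19: (-6,-6) -> (-0.129,-24.07) [heading=288, draw]
    BK 19: (-0.129,-24.07) -> (-6,-6) [heading=288, draw]
    LT 30: heading 288 -> 318
    -- iteration 2/3 --
    FD 19: (-6,-6) -> (8.12,-18.713) [heading=318, draw]
    BK 19: (8.12,-18.713) -> (-6,-6) [heading=318, draw]
    LT 30: heading 318 -> 348
    -- iteration 3/3 --
    FD 19: (-6,-6) -> (12.585,-9.95) [heading=348, draw]
    BK 19: (12.585,-9.95) -> (-6,-6) [heading=348, draw]
    LT 30: heading 348 -> 18
  ]
  -- iteration 2/2 --
  RT 108: heading 18 -> 270
  REPEAT 3 [
    -- iteration 1/3 --
    FD 19: (-6,-6) -> (-6,-25) [heading=270, draw]
    BK 19: (-6,-25) -> (-6,-6) [heading=270, draw]
    LT 30: heading 270 -> 300
    -- iteration 2/3 --
    FD 19: (-6,-6) -> (3.5,-22.454) [heading=300, draw]
    BK 19: (3.5,-22.454) -> (-6,-6) [heading=300, draw]
    LT 30: heading 300 -> 330
    -- iteration 3/3 --
    FD 19: (-6,-6) -> (10.454,-15.5) [heading=330, draw]
    BK 19: (10.454,-15.5) -> (-6,-6) [heading=330, draw]
    LT 30: heading 330 -> 0
  ]
]
RT 30: heading 0 -> 330
LT 72: heading 330 -> 42
RT 23: heading 42 -> 19
RT 15: heading 19 -> 4
FD 12: (-6,-6) -> (5.971,-5.163) [heading=4, draw]
Final: pos=(5.971,-5.163), heading=4, 15 segment(s) drawn
Segments drawn: 15

Answer: 15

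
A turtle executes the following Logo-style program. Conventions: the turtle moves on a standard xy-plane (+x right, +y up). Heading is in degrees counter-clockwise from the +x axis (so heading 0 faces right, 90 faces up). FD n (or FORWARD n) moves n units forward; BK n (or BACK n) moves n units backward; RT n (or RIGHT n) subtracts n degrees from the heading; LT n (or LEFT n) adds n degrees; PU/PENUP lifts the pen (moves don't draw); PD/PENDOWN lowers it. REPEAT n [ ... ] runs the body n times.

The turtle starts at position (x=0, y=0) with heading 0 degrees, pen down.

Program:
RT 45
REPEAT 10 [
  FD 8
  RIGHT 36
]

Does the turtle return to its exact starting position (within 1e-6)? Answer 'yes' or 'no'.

Answer: yes

Derivation:
Executing turtle program step by step:
Start: pos=(0,0), heading=0, pen down
RT 45: heading 0 -> 315
REPEAT 10 [
  -- iteration 1/10 --
  FD 8: (0,0) -> (5.657,-5.657) [heading=315, draw]
  RT 36: heading 315 -> 279
  -- iteration 2/10 --
  FD 8: (5.657,-5.657) -> (6.908,-13.558) [heading=279, draw]
  RT 36: heading 279 -> 243
  -- iteration 3/10 --
  FD 8: (6.908,-13.558) -> (3.276,-20.686) [heading=243, draw]
  RT 36: heading 243 -> 207
  -- iteration 4/10 --
  FD 8: (3.276,-20.686) -> (-3.852,-24.318) [heading=207, draw]
  RT 36: heading 207 -> 171
  -- iteration 5/10 --
  FD 8: (-3.852,-24.318) -> (-11.753,-23.067) [heading=171, draw]
  RT 36: heading 171 -> 135
  -- iteration 6/10 --
  FD 8: (-11.753,-23.067) -> (-17.41,-17.41) [heading=135, draw]
  RT 36: heading 135 -> 99
  -- iteration 7/10 --
  FD 8: (-17.41,-17.41) -> (-18.661,-9.509) [heading=99, draw]
  RT 36: heading 99 -> 63
  -- iteration 8/10 --
  FD 8: (-18.661,-9.509) -> (-15.03,-2.38) [heading=63, draw]
  RT 36: heading 63 -> 27
  -- iteration 9/10 --
  FD 8: (-15.03,-2.38) -> (-7.902,1.251) [heading=27, draw]
  RT 36: heading 27 -> 351
  -- iteration 10/10 --
  FD 8: (-7.902,1.251) -> (0,0) [heading=351, draw]
  RT 36: heading 351 -> 315
]
Final: pos=(0,0), heading=315, 10 segment(s) drawn

Start position: (0, 0)
Final position: (0, 0)
Distance = 0; < 1e-6 -> CLOSED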